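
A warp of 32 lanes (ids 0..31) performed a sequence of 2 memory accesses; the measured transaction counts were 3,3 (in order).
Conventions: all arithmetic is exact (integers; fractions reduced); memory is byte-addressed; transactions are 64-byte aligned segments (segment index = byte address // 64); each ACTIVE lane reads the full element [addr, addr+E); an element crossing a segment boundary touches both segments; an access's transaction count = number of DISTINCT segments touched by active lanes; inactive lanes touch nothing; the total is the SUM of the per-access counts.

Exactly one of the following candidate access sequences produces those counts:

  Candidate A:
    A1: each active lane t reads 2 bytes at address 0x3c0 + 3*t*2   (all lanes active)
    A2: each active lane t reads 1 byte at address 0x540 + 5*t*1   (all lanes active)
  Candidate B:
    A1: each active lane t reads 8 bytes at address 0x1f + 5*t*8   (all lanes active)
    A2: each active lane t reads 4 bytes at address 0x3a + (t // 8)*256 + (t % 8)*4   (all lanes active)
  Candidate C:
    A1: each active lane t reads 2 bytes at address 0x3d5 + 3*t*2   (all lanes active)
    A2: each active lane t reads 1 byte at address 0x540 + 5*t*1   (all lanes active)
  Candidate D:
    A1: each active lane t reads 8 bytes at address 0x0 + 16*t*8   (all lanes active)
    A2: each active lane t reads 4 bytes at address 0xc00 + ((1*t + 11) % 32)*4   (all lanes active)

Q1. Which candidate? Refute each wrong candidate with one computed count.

B: A1 gives 20 transactions, not 3
C: A1 gives 4 transactions, not 3
D: A1 gives 32 transactions, not 3
A: all counts match (3,3)

Answer: A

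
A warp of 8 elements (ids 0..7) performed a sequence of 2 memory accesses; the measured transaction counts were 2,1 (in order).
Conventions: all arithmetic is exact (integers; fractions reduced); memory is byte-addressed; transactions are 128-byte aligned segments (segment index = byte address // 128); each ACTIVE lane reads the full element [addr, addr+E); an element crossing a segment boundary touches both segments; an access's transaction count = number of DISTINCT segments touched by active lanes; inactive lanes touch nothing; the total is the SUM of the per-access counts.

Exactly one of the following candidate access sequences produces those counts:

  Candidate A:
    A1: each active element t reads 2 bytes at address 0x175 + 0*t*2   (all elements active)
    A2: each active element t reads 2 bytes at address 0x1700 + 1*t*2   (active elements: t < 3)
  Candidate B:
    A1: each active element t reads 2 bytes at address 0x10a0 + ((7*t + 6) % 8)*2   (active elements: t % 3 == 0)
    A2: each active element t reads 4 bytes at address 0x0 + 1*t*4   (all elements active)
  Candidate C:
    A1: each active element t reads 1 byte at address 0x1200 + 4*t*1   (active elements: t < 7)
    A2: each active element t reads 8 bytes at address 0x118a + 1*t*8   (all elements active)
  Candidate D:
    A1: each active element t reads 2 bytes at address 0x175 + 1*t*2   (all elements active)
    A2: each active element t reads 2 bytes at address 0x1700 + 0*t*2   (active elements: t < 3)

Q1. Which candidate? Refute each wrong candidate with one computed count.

A: A1 gives 1 transaction, not 2
B: A1 gives 1 transaction, not 2
C: A1 gives 1 transaction, not 2
D: all counts match (2,1)

Answer: D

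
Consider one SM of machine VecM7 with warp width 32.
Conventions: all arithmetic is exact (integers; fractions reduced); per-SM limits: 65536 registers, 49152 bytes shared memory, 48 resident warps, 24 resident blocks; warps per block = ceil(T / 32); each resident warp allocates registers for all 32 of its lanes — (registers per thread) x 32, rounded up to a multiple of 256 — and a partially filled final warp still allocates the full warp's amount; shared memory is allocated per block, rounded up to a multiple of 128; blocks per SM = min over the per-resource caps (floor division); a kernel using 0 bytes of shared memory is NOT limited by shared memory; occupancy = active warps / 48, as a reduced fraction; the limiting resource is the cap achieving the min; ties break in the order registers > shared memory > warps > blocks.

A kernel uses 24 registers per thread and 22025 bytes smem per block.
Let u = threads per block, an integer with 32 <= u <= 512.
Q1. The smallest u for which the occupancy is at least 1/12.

Answer: u = 33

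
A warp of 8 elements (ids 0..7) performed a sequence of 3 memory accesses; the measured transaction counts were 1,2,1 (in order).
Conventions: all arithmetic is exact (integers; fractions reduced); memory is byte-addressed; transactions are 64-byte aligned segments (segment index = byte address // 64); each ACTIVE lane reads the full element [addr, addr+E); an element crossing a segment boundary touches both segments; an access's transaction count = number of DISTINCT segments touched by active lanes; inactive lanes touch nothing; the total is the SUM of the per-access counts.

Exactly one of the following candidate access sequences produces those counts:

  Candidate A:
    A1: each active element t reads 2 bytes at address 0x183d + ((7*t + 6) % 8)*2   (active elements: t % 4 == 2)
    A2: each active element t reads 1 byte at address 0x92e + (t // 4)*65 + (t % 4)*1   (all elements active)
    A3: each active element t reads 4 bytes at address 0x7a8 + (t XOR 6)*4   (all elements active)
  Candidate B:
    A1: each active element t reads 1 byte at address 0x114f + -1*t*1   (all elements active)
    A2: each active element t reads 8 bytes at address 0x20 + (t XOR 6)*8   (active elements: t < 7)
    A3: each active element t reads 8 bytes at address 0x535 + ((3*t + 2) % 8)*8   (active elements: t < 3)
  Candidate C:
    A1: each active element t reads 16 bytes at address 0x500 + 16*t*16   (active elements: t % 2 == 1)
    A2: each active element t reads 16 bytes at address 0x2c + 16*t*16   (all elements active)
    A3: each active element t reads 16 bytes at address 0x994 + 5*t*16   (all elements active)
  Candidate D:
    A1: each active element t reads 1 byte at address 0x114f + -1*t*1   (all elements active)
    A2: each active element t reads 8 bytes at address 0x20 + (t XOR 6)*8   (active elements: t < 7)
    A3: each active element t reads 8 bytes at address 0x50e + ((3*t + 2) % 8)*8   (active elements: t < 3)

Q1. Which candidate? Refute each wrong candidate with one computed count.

A: A1 gives 2 transactions, not 1
B: A3 gives 2 transactions, not 1
C: A1 gives 4 transactions, not 1
D: all counts match (1,2,1)

Answer: D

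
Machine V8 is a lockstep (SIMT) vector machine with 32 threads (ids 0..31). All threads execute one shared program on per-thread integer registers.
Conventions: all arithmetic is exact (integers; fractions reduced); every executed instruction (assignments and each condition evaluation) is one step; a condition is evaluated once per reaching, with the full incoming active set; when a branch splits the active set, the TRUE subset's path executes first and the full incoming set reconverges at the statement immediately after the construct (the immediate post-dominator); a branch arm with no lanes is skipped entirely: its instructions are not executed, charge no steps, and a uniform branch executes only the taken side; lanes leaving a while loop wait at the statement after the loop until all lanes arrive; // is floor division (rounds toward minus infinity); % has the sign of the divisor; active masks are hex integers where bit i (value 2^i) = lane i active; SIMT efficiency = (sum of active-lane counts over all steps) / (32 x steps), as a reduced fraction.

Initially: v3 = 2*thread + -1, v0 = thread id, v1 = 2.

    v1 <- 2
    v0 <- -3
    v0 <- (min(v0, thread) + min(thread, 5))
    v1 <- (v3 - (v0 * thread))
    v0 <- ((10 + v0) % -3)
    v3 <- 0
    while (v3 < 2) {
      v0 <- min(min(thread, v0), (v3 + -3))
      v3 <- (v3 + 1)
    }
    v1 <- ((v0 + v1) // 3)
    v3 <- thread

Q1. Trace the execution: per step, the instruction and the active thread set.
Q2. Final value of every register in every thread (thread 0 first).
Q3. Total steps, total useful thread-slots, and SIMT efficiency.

step 0: v1 <- 2                      0xffffffff
step 1: v0 <- -3                     0xffffffff
step 2: v0 <- (min(v0, thread) + min(thread, 5)) 0xffffffff
step 3: v1 <- (v3 - (v0 * thread))   0xffffffff
step 4: v0 <- ((10 + v0) % -3)       0xffffffff
step 5: v3 <- 0                      0xffffffff
step 6: eval (v3 < 2)                0xffffffff
step 7: v0 <- min(min(thread, v0), (v3 + -3)) 0xffffffff
step 8: v3 <- (v3 + 1)               0xffffffff
step 9: eval (v3 < 2)                0xffffffff
step 10: v0 <- min(min(thread, v0), (v3 + -3)) 0xffffffff
step 11: v3 <- (v3 + 1)               0xffffffff
step 12: eval (v3 < 2)                0xffffffff
step 13: v1 <- ((v0 + v1) // 3)       0xffffffff
step 14: v3 <- thread                 0xffffffff

Answer: 15 steps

v3: 0,1,2,3,4,5,6,7,8,9,10,11,12,13,14,15,16,17,18,19,20,21,22,23,24,25,26,27,28,29,30,31
v0: -3,-3,-3,-3,-3,-3,-3,-3,-3,-3,-3,-3,-3,-3,-3,-3,-3,-3,-3,-3,-3,-3,-3,-3,-3,-3,-3,-3,-3,-3,-3,-3
v1: -2,0,0,0,0,-2,-2,-2,-2,-2,-2,-2,-2,-2,-2,-2,-2,-2,-2,-2,-2,-2,-2,-2,-2,-2,-2,-2,-2,-2,-2,-2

steps = 15; useful = 480; efficiency = 480/480 = 1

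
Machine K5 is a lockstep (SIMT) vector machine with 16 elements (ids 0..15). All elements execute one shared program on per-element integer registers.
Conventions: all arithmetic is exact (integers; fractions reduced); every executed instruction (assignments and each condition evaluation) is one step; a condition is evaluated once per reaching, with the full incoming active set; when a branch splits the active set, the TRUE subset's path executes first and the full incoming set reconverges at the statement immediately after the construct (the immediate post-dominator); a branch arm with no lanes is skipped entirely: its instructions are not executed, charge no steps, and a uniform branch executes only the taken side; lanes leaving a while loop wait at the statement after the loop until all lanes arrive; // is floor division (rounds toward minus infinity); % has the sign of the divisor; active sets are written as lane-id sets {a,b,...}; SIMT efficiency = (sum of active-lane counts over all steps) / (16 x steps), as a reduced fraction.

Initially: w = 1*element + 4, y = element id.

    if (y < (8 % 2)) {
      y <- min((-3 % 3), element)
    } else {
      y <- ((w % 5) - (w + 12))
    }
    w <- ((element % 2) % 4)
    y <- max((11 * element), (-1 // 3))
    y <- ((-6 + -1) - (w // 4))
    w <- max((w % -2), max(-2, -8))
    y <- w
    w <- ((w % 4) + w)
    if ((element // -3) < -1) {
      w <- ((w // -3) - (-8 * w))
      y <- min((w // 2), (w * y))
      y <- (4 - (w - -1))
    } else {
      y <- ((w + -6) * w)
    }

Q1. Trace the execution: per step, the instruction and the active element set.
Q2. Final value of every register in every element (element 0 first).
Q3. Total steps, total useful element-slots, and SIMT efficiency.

step 0: eval (y < (8 % 2))           {0,1,2,3,4,5,6,7,8,9,10,11,12,13,14,15}
step 1: y <- ((w % 5) - (w + 12))    {0,1,2,3,4,5,6,7,8,9,10,11,12,13,14,15}
step 2: w <- ((element % 2) % 4)     {0,1,2,3,4,5,6,7,8,9,10,11,12,13,14,15}
step 3: y <- max((11 * element), (-1 // 3)) {0,1,2,3,4,5,6,7,8,9,10,11,12,13,14,15}
step 4: y <- ((-6 + -1) - (w // 4))  {0,1,2,3,4,5,6,7,8,9,10,11,12,13,14,15}
step 5: w <- max((w % -2), max(-2, -8)) {0,1,2,3,4,5,6,7,8,9,10,11,12,13,14,15}
step 6: y <- w                       {0,1,2,3,4,5,6,7,8,9,10,11,12,13,14,15}
step 7: w <- ((w % 4) + w)           {0,1,2,3,4,5,6,7,8,9,10,11,12,13,14,15}
step 8: eval ((element // -3) < -1)  {0,1,2,3,4,5,6,7,8,9,10,11,12,13,14,15}
step 9: w <- ((w // -3) - (-8 * w))  {4,5,6,7,8,9,10,11,12,13,14,15}
step 10: y <- min((w // 2), (w * y))  {4,5,6,7,8,9,10,11,12,13,14,15}
step 11: y <- (4 - (w - -1))          {4,5,6,7,8,9,10,11,12,13,14,15}
step 12: y <- ((w + -6) * w)          {0,1,2,3}

Answer: 13 steps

w: 0,2,0,2,0,15,0,15,0,15,0,15,0,15,0,15
y: 0,-8,0,-8,3,-12,3,-12,3,-12,3,-12,3,-12,3,-12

steps = 13; useful = 184; efficiency = 184/208 = 23/26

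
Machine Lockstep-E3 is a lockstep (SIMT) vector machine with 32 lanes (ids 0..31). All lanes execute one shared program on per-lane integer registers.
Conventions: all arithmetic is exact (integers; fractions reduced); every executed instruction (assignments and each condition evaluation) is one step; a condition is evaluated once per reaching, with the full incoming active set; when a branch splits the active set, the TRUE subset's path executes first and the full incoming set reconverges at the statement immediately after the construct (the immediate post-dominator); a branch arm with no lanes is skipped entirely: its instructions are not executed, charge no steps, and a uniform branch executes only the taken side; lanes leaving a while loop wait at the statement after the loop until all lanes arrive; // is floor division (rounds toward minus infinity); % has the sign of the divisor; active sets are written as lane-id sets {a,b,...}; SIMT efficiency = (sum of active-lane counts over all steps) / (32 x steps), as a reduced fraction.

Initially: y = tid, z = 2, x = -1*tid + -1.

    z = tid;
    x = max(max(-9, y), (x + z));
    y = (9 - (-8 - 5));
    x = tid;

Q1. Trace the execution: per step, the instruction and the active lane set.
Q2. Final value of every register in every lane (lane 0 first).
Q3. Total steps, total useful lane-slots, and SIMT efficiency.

step 0: z <- tid                     {0,1,2,3,4,5,6,7,8,9,10,11,12,13,14,15,16,17,18,19,20,21,22,23,24,25,26,27,28,29,30,31}
step 1: x <- max(max(-9, y), (x + z)) {0,1,2,3,4,5,6,7,8,9,10,11,12,13,14,15,16,17,18,19,20,21,22,23,24,25,26,27,28,29,30,31}
step 2: y <- (9 - (-8 - 5))          {0,1,2,3,4,5,6,7,8,9,10,11,12,13,14,15,16,17,18,19,20,21,22,23,24,25,26,27,28,29,30,31}
step 3: x <- tid                     {0,1,2,3,4,5,6,7,8,9,10,11,12,13,14,15,16,17,18,19,20,21,22,23,24,25,26,27,28,29,30,31}

Answer: 4 steps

y: 22,22,22,22,22,22,22,22,22,22,22,22,22,22,22,22,22,22,22,22,22,22,22,22,22,22,22,22,22,22,22,22
z: 0,1,2,3,4,5,6,7,8,9,10,11,12,13,14,15,16,17,18,19,20,21,22,23,24,25,26,27,28,29,30,31
x: 0,1,2,3,4,5,6,7,8,9,10,11,12,13,14,15,16,17,18,19,20,21,22,23,24,25,26,27,28,29,30,31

steps = 4; useful = 128; efficiency = 128/128 = 1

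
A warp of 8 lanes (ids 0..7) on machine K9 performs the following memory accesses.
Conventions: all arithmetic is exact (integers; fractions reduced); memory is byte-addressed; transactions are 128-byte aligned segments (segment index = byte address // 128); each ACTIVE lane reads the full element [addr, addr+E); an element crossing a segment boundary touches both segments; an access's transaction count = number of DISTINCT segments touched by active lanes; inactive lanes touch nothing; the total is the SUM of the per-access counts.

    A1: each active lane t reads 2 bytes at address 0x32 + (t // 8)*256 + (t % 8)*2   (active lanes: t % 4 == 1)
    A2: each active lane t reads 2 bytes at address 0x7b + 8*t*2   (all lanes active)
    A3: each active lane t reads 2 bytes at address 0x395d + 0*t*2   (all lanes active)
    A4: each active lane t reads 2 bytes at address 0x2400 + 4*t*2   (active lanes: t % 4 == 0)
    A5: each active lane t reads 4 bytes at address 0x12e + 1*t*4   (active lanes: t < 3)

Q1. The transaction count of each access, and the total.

A1: 1 transaction
A2: 2 transactions
A3: 1 transaction
A4: 1 transaction
A5: 1 transaction

Answer: 1,2,1,1,1; total 6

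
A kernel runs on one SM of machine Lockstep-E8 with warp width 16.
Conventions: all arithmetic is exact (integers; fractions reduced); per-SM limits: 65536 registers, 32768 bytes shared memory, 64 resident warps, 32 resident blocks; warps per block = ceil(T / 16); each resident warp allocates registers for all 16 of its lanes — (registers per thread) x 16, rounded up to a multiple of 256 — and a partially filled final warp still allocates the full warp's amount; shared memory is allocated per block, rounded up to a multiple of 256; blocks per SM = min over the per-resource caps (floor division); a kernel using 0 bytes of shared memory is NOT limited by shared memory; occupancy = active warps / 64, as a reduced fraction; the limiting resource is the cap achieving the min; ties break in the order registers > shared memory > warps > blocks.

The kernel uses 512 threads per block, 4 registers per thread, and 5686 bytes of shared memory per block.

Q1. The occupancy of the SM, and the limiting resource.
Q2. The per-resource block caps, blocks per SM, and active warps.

Answer: occupancy 1, limited by warps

registers: 8 blocks
shared memory: 5 blocks
warps: 2 blocks
blocks: 32 blocks

Answer: 2 blocks, 64 active warps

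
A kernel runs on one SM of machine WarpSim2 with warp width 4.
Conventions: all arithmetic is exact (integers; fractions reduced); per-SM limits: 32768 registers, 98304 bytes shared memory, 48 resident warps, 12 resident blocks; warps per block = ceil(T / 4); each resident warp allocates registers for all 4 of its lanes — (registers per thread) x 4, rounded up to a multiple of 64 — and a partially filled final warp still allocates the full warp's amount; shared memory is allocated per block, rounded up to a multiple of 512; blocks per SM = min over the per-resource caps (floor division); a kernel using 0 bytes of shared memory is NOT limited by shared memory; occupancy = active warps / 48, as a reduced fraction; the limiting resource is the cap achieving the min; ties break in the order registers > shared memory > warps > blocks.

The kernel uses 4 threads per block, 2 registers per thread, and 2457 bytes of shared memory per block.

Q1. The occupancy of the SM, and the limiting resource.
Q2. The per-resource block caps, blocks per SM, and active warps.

Answer: occupancy 1/4, limited by blocks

registers: 512 blocks
shared memory: 38 blocks
warps: 48 blocks
blocks: 12 blocks

Answer: 12 blocks, 12 active warps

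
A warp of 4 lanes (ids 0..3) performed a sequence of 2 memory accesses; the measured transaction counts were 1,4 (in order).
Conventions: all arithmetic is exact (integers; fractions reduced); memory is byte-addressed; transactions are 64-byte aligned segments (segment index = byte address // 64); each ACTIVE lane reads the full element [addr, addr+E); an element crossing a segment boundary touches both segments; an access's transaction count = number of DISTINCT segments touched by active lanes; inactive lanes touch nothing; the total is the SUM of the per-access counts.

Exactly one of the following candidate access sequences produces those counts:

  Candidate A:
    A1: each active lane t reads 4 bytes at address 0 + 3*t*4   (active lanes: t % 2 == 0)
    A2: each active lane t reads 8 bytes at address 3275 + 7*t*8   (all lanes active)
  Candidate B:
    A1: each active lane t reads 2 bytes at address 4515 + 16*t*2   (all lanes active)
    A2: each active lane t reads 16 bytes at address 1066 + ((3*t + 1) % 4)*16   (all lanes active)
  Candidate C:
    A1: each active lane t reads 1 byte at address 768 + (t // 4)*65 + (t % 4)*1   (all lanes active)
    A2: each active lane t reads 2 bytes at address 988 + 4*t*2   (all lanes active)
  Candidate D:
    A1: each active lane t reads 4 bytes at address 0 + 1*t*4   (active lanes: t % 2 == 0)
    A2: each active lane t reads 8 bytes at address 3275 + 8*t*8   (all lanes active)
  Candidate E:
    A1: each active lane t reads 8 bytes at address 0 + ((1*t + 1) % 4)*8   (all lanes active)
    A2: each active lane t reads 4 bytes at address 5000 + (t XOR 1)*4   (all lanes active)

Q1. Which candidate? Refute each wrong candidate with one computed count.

A: A2 gives 3 transactions, not 4
B: A1 gives 3 transactions, not 1
C: A2 gives 1 transaction, not 4
E: A2 gives 1 transaction, not 4
D: all counts match (1,4)

Answer: D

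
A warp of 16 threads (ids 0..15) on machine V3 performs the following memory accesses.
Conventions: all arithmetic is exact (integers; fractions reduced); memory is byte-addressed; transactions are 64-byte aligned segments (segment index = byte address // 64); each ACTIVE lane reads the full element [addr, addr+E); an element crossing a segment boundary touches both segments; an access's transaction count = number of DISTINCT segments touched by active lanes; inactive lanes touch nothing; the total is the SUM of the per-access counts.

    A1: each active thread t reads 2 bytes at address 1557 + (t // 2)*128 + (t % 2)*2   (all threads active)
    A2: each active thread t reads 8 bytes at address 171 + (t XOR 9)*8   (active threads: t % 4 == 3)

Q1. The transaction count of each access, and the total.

A1: 8 transactions
A2: 3 transactions

Answer: 8,3; total 11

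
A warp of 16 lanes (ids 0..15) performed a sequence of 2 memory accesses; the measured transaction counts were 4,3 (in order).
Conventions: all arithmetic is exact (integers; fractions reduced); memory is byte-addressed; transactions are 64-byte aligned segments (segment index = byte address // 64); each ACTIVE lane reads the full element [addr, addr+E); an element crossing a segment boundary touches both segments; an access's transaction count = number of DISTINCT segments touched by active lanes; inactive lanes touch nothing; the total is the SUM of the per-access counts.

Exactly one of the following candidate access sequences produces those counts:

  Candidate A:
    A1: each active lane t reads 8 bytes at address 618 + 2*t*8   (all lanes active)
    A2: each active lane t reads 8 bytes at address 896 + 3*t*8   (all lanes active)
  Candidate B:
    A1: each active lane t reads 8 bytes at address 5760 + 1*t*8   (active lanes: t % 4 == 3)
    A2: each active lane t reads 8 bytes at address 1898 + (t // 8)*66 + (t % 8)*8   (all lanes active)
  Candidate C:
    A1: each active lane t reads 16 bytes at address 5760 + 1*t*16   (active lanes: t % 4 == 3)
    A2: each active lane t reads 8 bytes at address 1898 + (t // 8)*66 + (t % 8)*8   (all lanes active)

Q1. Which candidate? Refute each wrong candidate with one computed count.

A: A1 gives 5 transactions, not 4
B: A1 gives 2 transactions, not 4
C: all counts match (4,3)

Answer: C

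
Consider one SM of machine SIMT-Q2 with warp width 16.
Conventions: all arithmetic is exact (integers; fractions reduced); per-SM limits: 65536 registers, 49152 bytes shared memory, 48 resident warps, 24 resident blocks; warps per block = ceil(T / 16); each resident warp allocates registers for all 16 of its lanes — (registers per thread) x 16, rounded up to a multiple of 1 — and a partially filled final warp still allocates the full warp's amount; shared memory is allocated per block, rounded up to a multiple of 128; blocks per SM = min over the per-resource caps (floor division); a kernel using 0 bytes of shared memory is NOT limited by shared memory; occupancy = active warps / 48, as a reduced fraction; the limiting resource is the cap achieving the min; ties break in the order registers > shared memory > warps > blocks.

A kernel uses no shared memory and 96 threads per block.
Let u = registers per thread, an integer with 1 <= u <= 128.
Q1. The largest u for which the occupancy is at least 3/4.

Answer: u = 113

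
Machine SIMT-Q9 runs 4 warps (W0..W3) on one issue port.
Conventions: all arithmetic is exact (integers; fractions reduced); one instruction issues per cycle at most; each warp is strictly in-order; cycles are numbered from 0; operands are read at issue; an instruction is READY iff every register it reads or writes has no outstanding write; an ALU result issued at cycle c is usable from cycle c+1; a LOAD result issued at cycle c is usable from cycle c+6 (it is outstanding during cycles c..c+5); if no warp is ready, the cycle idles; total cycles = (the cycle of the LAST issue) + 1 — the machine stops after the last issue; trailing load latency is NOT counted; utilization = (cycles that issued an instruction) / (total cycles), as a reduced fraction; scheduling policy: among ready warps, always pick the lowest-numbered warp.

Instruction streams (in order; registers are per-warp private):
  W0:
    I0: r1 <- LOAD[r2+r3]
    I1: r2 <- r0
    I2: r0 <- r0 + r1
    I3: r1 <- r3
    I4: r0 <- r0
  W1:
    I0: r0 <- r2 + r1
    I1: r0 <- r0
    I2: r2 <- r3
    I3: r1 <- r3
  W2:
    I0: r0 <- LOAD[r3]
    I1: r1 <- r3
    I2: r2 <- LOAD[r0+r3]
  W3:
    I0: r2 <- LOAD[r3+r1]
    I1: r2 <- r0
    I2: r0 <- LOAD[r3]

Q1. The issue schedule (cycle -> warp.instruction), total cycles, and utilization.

cycle 0: W0.I0
cycle 1: W0.I1
cycle 2: W1.I0
cycle 3: W1.I1
cycle 4: W1.I2
cycle 5: W1.I3
cycle 6: W0.I2
cycle 7: W0.I3
cycle 8: W0.I4
cycle 9: W2.I0
cycle 10: W2.I1
cycle 11: W3.I0
cycle 12: idle
cycle 13: idle
cycle 14: idle
cycle 15: W2.I2
cycle 16: idle
cycle 17: W3.I1
cycle 18: W3.I2

Answer: 19 cycles, utilization 15/19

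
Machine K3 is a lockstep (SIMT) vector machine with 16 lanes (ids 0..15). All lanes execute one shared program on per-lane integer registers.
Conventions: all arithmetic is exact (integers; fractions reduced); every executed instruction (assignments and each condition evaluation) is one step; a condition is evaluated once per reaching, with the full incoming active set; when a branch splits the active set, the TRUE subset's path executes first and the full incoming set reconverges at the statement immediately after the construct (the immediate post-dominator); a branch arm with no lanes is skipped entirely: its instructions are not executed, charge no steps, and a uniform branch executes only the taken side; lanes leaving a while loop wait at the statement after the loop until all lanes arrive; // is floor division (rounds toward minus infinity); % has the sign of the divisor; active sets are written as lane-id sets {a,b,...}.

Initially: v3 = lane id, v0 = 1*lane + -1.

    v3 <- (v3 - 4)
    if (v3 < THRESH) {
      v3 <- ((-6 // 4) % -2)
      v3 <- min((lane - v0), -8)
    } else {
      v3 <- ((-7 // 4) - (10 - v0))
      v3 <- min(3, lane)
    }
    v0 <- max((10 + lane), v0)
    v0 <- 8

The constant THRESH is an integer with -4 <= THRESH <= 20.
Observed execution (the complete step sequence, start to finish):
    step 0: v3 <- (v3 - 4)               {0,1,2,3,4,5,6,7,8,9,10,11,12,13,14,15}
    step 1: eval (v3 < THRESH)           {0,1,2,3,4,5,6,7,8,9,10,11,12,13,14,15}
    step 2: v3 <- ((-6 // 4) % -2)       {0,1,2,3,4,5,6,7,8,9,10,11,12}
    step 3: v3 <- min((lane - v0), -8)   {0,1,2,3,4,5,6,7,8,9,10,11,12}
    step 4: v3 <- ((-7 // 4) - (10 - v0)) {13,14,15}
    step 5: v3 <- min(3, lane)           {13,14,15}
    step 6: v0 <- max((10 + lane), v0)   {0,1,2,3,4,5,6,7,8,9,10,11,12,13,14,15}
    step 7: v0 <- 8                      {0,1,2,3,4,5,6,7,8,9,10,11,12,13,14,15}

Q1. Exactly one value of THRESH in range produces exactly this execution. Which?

Answer: THRESH = 9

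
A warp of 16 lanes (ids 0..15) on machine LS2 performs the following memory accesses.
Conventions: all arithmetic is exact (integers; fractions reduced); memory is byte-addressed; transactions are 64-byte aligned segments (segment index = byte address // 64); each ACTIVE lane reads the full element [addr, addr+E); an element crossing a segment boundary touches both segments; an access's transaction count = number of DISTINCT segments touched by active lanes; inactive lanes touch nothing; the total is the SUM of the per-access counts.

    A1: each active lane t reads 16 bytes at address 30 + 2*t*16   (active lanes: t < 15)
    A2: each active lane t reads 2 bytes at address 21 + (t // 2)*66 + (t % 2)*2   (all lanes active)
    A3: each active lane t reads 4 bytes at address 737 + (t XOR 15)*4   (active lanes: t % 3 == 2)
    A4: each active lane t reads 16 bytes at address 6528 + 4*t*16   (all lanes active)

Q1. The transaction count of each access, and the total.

A1: 8 transactions
A2: 8 transactions
A3: 2 transactions
A4: 16 transactions

Answer: 8,8,2,16; total 34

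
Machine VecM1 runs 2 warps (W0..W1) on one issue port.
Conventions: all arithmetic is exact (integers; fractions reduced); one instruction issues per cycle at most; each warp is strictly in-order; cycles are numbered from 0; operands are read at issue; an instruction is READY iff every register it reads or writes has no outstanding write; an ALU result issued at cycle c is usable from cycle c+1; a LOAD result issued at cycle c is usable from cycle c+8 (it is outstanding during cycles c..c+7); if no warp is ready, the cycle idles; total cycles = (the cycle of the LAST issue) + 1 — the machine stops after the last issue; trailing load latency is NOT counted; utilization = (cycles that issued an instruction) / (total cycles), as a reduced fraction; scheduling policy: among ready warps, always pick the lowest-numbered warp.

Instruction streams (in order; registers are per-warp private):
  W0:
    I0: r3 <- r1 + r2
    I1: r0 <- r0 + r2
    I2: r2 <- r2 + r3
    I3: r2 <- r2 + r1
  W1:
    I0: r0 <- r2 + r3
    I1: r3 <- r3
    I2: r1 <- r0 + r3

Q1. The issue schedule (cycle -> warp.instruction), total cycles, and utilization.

cycle 0: W0.I0
cycle 1: W0.I1
cycle 2: W0.I2
cycle 3: W0.I3
cycle 4: W1.I0
cycle 5: W1.I1
cycle 6: W1.I2

Answer: 7 cycles, utilization 1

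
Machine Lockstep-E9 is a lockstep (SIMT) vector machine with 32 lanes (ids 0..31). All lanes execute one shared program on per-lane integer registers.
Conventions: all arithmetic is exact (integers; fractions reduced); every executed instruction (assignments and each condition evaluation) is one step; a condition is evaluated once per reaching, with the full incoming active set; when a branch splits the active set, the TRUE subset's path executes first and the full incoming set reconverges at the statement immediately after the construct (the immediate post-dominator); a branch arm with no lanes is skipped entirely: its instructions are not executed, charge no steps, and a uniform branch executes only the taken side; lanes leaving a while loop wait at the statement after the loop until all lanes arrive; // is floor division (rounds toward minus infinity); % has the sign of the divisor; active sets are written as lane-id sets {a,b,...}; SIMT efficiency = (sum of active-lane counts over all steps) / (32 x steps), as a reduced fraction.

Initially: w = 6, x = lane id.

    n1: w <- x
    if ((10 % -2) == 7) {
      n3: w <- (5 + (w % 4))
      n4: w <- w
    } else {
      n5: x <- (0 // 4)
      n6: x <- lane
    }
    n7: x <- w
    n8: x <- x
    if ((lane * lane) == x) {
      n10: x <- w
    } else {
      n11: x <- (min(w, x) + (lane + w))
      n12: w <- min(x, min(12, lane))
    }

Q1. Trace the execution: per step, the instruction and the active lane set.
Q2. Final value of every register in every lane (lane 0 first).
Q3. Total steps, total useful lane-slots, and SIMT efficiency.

step 0: w <- x                       {0,1,2,3,4,5,6,7,8,9,10,11,12,13,14,15,16,17,18,19,20,21,22,23,24,25,26,27,28,29,30,31}
step 1: eval ((10 % -2) == 7)        {0,1,2,3,4,5,6,7,8,9,10,11,12,13,14,15,16,17,18,19,20,21,22,23,24,25,26,27,28,29,30,31}
step 2: x <- (0 // 4)                {0,1,2,3,4,5,6,7,8,9,10,11,12,13,14,15,16,17,18,19,20,21,22,23,24,25,26,27,28,29,30,31}
step 3: x <- lane                    {0,1,2,3,4,5,6,7,8,9,10,11,12,13,14,15,16,17,18,19,20,21,22,23,24,25,26,27,28,29,30,31}
step 4: x <- w                       {0,1,2,3,4,5,6,7,8,9,10,11,12,13,14,15,16,17,18,19,20,21,22,23,24,25,26,27,28,29,30,31}
step 5: x <- x                       {0,1,2,3,4,5,6,7,8,9,10,11,12,13,14,15,16,17,18,19,20,21,22,23,24,25,26,27,28,29,30,31}
step 6: eval ((lane * lane) == x)    {0,1,2,3,4,5,6,7,8,9,10,11,12,13,14,15,16,17,18,19,20,21,22,23,24,25,26,27,28,29,30,31}
step 7: x <- w                       {0,1}
step 8: x <- (min(w, x) + (lane + w)) {2,3,4,5,6,7,8,9,10,11,12,13,14,15,16,17,18,19,20,21,22,23,24,25,26,27,28,29,30,31}
step 9: w <- min(x, min(12, lane))   {2,3,4,5,6,7,8,9,10,11,12,13,14,15,16,17,18,19,20,21,22,23,24,25,26,27,28,29,30,31}

Answer: 10 steps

w: 0,1,2,3,4,5,6,7,8,9,10,11,12,12,12,12,12,12,12,12,12,12,12,12,12,12,12,12,12,12,12,12
x: 0,1,6,9,12,15,18,21,24,27,30,33,36,39,42,45,48,51,54,57,60,63,66,69,72,75,78,81,84,87,90,93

steps = 10; useful = 286; efficiency = 286/320 = 143/160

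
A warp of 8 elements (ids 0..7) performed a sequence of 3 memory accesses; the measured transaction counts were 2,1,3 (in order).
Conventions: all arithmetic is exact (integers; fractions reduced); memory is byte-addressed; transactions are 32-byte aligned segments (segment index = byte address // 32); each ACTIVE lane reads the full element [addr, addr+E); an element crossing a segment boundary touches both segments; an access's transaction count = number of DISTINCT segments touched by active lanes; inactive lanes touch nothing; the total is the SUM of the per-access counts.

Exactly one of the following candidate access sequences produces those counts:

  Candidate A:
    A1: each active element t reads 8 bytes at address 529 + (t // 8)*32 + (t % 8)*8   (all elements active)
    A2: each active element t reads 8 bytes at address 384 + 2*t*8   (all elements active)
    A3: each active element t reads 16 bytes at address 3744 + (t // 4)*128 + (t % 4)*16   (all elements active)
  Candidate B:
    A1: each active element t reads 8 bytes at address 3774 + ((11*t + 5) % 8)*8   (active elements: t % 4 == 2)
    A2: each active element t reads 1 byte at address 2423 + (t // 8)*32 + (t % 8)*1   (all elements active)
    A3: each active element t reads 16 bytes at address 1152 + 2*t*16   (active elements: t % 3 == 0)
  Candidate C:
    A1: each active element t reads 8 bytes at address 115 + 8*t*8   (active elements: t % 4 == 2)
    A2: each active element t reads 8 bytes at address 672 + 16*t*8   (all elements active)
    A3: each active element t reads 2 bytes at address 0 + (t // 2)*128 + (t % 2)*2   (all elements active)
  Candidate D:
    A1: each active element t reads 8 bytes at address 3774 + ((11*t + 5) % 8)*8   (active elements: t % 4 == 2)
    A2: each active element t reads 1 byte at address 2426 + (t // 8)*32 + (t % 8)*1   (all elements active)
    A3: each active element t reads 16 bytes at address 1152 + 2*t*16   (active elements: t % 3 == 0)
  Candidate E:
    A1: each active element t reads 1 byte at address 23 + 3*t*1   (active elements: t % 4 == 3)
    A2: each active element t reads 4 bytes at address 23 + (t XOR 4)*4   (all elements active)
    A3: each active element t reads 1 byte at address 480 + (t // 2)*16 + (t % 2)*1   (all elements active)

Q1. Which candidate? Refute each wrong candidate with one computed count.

A: A1 gives 3 transactions, not 2
C: A2 gives 8 transactions, not 1
D: A2 gives 2 transactions, not 1
E: A1 gives 1 transaction, not 2
B: all counts match (2,1,3)

Answer: B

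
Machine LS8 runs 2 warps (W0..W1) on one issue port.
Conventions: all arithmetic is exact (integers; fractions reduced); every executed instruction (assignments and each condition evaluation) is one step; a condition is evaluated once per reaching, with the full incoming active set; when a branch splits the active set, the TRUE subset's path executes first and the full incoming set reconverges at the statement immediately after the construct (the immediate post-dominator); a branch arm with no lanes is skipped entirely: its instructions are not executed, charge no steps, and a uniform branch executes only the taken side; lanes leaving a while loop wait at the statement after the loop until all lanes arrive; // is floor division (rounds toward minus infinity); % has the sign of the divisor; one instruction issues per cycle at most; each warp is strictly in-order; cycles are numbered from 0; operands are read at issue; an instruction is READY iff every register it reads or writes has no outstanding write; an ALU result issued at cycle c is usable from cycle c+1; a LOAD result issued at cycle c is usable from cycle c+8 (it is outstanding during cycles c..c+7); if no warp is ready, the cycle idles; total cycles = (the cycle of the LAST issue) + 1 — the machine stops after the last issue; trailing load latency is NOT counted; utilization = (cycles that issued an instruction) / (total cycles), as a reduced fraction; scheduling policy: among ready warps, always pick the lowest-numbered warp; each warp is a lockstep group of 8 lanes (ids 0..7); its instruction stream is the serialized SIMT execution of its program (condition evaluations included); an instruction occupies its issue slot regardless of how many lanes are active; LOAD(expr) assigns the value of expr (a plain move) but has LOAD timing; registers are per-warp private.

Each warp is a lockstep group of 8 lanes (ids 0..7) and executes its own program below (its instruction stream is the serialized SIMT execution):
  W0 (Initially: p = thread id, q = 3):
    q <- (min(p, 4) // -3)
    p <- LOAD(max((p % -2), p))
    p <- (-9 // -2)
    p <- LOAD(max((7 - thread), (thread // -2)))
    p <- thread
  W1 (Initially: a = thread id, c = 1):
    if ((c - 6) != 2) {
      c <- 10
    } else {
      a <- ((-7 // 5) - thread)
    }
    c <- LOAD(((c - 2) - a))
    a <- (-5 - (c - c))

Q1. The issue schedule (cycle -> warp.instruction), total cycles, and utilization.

cycle 0: W0.I0
cycle 1: W0.I1
cycle 2: W1.I0
cycle 3: W1.I1
cycle 4: W1.I2
cycle 5: idle
cycle 6: idle
cycle 7: idle
cycle 8: idle
cycle 9: W0.I2
cycle 10: W0.I3
cycle 11: idle
cycle 12: W1.I3
cycle 13: idle
cycle 14: idle
cycle 15: idle
cycle 16: idle
cycle 17: idle
cycle 18: W0.I4

Answer: 19 cycles, utilization 9/19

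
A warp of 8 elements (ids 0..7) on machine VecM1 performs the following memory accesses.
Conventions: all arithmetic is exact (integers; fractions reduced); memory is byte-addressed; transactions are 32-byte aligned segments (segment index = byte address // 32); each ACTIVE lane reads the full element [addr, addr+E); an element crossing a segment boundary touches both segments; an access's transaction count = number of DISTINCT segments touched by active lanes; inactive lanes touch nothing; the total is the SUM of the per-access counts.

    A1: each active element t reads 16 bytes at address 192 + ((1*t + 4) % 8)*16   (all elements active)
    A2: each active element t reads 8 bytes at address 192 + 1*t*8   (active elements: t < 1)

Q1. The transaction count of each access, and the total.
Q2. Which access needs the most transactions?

A1: 4 transactions
A2: 1 transaction

Answer: 4,1; total 5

Answer: A1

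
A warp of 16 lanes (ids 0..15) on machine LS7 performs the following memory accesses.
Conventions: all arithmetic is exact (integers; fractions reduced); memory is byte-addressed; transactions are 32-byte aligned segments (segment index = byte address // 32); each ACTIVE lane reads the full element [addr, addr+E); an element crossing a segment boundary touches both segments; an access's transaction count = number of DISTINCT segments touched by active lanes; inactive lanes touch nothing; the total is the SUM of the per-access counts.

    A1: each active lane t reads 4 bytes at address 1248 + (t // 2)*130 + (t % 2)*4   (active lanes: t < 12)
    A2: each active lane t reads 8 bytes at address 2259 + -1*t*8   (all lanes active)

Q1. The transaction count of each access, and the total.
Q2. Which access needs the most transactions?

A1: 6 transactions
A2: 5 transactions

Answer: 6,5; total 11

Answer: A1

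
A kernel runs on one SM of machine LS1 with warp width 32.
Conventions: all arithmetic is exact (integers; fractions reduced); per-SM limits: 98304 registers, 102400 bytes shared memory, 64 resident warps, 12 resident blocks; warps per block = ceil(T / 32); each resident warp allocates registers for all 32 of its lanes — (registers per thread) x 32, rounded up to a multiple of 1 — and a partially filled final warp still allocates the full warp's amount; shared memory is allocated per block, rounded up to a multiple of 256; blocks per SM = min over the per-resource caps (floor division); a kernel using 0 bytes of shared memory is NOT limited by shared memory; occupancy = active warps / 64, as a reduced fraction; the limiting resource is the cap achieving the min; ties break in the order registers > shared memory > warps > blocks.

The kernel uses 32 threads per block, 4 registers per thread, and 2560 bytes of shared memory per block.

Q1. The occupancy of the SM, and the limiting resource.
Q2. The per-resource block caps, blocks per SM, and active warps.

Answer: occupancy 3/16, limited by blocks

registers: 768 blocks
shared memory: 40 blocks
warps: 64 blocks
blocks: 12 blocks

Answer: 12 blocks, 12 active warps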